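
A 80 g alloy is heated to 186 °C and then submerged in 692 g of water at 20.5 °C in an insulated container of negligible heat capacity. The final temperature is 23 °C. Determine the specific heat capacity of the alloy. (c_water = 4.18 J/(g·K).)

c ≈ 0.555 J/(g·K)

Heat lost by the alloy = heat gained by the water:
80×c×(186 − 23) = 692×4.18×(23 − 20.5)
13040 c = 7231.4  ⇒  c ≈ 0.5546 J/(g·K)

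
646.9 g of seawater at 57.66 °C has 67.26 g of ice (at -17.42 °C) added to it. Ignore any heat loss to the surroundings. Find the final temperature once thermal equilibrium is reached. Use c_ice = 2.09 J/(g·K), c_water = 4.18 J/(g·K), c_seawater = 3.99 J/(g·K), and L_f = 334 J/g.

T_f ≈ 43.3 °C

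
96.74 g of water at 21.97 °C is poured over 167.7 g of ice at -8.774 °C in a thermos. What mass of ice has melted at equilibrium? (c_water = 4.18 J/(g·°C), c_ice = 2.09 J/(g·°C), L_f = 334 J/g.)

m_melted ≈ 17.4 g

Cooling the water to 0 °C releases 96.74·4.18·21.97 = 8884.1 J.
Of that, 167.7·2.09·8.774 = 3075.2 J goes to bring the ice to 0 °C, leaving 5808.9 J.
Melting all 167.7 g of ice would need 167.7·334 = 56012 J.
Since 5808.9 < 56012 J, not all the ice melts; equilibrium is at 0 °C.
m_melt = 5808.9 / L_f = 17.39 g.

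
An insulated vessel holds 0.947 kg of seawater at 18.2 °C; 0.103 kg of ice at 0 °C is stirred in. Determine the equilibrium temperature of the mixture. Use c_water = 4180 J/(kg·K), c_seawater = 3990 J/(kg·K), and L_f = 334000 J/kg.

Heat gained plus heat lost sum to zero:
melt ice: 0.103×334000 = 34402
  warm the meltwater: 430.54 T
  seawater: 3778.5(T − 18.2)
4209.1 T = 68769 − 34402 = 34367
T ≈ 8.17 °C — above 0 °C, consistent with complete melting.

T_f ≈ 8.2 °C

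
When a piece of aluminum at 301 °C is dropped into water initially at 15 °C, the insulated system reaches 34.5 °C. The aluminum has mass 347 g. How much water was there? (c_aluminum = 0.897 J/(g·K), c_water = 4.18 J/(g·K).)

Energy conservation, ΣQ = 0:
347×0.897×(34.5 − 301) + m×4.18×(34.5 − 15) = 0
81.51 m = 82951
m = 82951/81.51 ≈ 1018 g

m ≈ 1020 g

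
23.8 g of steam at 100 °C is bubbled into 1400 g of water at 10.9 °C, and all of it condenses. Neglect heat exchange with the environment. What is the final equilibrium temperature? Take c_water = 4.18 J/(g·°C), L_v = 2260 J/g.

T_f ≈ 21.4 °C

Heat gained plus heat lost sum to zero:
steam→water at 100 °C releases m L_v = 23.8·2260 = 53788
  condensate cools 100→T: 23.8·4.18·(T − 100) = 99.48(T − 100)
  original water: 5852(T − 10.9)
5951.5 T = 53788 + 9948.4 + 63787 = 127523
T ≈ 21.43 °C — below 100 °C, confirming all the steam condensed.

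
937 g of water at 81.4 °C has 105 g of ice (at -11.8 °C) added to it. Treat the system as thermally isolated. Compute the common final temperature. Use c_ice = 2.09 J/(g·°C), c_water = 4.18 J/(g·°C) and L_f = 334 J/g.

Sum of m c ΔT and latent-heat terms is zero:
ice -11.8→0 °C: 105×2.09×11.8 = 2589.5
  melt ice: 105×334 = 35070
  warm the meltwater: 438.9 T
  water cools: 937×4.18×(T − 81.4) = 3916.7(T − 81.4)
4355.6 T = 318816 − 37660 = 281157
T ≈ 64.55 °C — above 0 °C, consistent with complete melting.

T_f ≈ 64.6 °C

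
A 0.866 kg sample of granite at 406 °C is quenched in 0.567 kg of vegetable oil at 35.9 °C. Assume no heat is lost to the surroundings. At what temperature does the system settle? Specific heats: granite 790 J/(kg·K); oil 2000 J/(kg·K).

T_f ≈ 175.2 °C

T_f = Σ m_i c_i T_i / Σ m_i c_i:
T_f = (684.14×406 + 1134×35.9) / (684.14 + 1134)
    = 318471 / 1818.1 ≈ 175.16 °C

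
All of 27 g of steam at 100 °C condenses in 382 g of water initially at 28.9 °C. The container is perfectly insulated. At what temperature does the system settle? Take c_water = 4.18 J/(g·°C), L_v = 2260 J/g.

T_f ≈ 69.3 °C

Energy conservation, ΣQ = 0:
condense steam: −27×2260 = −61020; condensate cools 100→T: 27×4.18×(T − 100) = 112.86(T − 100); water warms: 382×4.18×(T − 28.9) = 1596.8(T − 28.9)
1709.6 T = 61020 + 11286 + 46146 = 118452
T ≈ 69.29 °C — below 100 °C, confirming all the steam condensed.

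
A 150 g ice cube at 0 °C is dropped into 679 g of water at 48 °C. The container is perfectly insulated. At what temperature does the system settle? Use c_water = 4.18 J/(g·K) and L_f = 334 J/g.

T_f ≈ 24.9 °C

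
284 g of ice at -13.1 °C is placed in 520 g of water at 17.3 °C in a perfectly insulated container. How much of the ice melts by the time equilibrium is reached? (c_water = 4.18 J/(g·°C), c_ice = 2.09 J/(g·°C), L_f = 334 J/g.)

m_melted ≈ 89.3 g

Water can give up m c ΔT = 520·4.18·17.3 = 37603 J before reaching 0 °C.
Of that, 284·2.09·13.1 = 7775.6 J goes to bring the ice to 0 °C, leaving 29828 J.
Melting all 284 g of ice would need 284·334 = 94856 J.
29828 J < 94856 J, so only part of the ice melts and the system sits at 0 °C.
m_melted·334 = 29828  ⇒  m_melted ≈ 89.3 g.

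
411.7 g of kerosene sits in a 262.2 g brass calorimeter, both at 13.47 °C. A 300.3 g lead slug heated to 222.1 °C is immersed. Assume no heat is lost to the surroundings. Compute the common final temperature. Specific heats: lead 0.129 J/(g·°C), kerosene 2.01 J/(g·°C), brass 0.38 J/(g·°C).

Energy conservation, ΣQ = 0:
300.3*0.129*(T − 222.1) + 411.7*2.01*(T − 13.47) + 262.2*0.38*(T − 13.47) = 0
(38.74 + 827.52 + 99.64) T = 38.74*222.1 + 827.52*13.47 + 99.64*13.47
T = 21093 / 965.89 = 21.8 °C

T_f ≈ 21.8 °C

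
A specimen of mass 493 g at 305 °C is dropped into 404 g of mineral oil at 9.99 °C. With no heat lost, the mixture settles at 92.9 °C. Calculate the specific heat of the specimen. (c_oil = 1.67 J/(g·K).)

Heat lost by the specimen = heat gained by the oil:
493×c×(305 − 92.9) = 404×1.67×(92.9 − 9.99)
104565 c = 55938  ⇒  c ≈ 0.535 J/(g·K)

c ≈ 0.535 J/(g·K)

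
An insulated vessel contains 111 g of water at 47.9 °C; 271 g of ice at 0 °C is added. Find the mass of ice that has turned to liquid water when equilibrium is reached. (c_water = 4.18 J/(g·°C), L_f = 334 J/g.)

m_melted ≈ 66.5 g

Heat available from the water dropping to 0 °C: 111×4.18×47.9 = 22225 J.
To melt every bit of ice: 271×334 = 90514 J.
22225 J < 90514 J, so only part of the ice melts and the system sits at 0 °C.
m_melted×334 = 22225  ⇒  m_melted ≈ 66.54 g.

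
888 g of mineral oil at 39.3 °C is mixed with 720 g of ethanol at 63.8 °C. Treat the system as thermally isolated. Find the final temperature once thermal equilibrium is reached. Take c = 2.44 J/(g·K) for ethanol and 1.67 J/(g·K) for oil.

T_f = Σ m_i c_i T_i / Σ m_i c_i:
T_f = (1756.8·63.8 + 1483·39.3) / (1756.8 + 1483)
    = 170364 / 3239.8 ≈ 52.59 °C

T_f ≈ 52.6 °C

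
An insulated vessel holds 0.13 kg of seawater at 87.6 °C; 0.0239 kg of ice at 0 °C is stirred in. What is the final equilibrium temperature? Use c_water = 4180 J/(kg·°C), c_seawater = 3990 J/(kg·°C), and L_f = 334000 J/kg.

T_f ≈ 60.5 °C

Heat gained plus heat lost sum to zero:
latent heat to melt: 0.0239·334000 = 7982.6
  meltwater 0→T: 0.0239·4180·T = 99.9 T
  seawater cools: 0.13·3990·(T − 87.6) = 518.7(T − 87.6)
618.6 T = 45438 − 7982.6 = 37456
T ≈ 60.55 °C — above 0 °C, consistent with complete melting.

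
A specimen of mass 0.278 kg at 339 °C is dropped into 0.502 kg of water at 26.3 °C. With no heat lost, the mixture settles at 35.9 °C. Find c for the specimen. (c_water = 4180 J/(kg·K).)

c ≈ 239 J/(kg·K)

Setting the total heat transfer to zero:
0.278×c×(35.9 − 339) + 0.502×4180×(35.9 − 26.3) = 0
-84.26 c = -20144
c = -20144/-84.26 ≈ 239.1 J/(kg·K)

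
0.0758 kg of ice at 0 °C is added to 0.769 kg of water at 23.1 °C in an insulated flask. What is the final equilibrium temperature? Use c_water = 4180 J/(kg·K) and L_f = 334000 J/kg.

T_f ≈ 13.9 °C

Conservation of energy gives ΣQ = 0:
melt ice: 0.0758×334000 = 25317
  warm the meltwater: 316.84 T
  water cools: 0.769×4180×(T − 23.1) = 3214.4(T − 23.1)
3531.3 T = 74253 − 25317 = 48936
T ≈ 13.86 °C — above 0 °C, consistent with complete melting.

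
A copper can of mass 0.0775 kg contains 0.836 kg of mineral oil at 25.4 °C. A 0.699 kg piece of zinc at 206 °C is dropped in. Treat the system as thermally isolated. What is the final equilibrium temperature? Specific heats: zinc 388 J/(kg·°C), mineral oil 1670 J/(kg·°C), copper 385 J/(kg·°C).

T_f ≈ 54.3 °C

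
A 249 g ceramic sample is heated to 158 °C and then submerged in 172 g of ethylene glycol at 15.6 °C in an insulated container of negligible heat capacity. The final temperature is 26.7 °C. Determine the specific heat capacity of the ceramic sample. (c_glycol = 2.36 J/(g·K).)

c ≈ 0.138 J/(g·K)

Taking heat into each body as positive, Σ m c ΔT = 0:
249×c×(26.7 − 158) + 172×2.36×(26.7 − 15.6) = 0
-32694 c = -4505.7
c = -4505.7/-32694 ≈ 0.1378 J/(g·K)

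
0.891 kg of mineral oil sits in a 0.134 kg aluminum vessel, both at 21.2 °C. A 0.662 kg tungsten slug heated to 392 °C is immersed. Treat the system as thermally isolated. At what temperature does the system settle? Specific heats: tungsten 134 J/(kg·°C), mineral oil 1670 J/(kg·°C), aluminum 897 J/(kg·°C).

Taking heat into each body as positive, Σ m c ΔT = 0:
0.662×134×(T − 392) + 0.891×1670×(T − 21.2) + 0.134×897×(T − 21.2) = 0
(88.71 + 1488 + 120.2) T = 88.71×392 + 1488×21.2 + 120.2×21.2
T = 68867/1696.9 ≈ 40.58 °C

T_f ≈ 40.6 °C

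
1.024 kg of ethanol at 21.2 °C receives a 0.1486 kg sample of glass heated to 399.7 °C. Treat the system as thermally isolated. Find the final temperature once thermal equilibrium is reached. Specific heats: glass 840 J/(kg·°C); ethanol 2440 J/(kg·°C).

T_f ≈ 39.2 °C

Let T be the final temperature. ΣQ_i = 0:
0.1486×840×(T − 399.7) + 1.024×2440×(T − 21.2) = 0
2623.4 T = 102862
T = 102862 / 2623.4 = 39.2 °C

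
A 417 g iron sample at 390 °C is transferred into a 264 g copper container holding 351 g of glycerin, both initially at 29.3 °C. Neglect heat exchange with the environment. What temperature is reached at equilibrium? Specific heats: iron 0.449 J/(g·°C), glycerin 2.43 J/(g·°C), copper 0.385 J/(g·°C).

Heat gained plus heat lost sum to zero:
417·0.449·(T − 390) + 351·2.43·(T − 29.3) + 264·0.385·(T − 29.3) = 0
187.23(T − 390) + 852.93(T − 29.3) + 101.64(T − 29.3) = 0
(187.23 + 852.93 + 101.64) T = 187.23·390 + 852.93·29.3 + 101.64·29.3
T = 100990/1141.8 ≈ 88.45 °C

T_f ≈ 88.4 °C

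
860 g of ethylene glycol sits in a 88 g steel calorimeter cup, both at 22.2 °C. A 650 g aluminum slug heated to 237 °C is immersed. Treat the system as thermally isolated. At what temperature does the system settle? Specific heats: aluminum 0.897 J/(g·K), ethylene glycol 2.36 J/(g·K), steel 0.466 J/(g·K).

Energy conservation, ΣQ = 0:
650×0.897×(T − 237) + 860×2.36×(T − 22.2) + 88×0.466×(T − 22.2) = 0
583.05(T − 237) + 2029.6(T − 22.2) + 41.01(T − 22.2) = 0
2653.7 T = 184150
T = 184150 / 2653.7 = 69.4 °C

T_f ≈ 69.4 °C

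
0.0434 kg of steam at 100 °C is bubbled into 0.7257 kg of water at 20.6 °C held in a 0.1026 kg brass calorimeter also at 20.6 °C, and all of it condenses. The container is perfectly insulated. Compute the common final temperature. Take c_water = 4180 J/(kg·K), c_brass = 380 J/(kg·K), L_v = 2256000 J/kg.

Conservation of energy gives ΣQ = 0:
steam→water at 100 °C releases m L_v = 0.0434·2256000 = 97910
  condensed water 100 °C→T: 181.41(T − 100)
  original water: 3033.4(T − 20.6)
  cup: 38.99(T − 20.6)
3253.8 T = 97910 + 18141 + 63292 = 179343
T ≈ 55.12 °C — below 100 °C, confirming all the steam condensed.

T_f ≈ 55.1 °C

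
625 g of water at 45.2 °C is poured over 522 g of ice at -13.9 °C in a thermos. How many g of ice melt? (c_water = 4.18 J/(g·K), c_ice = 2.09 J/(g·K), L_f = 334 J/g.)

m_melted ≈ 308 g

Water can give up m c ΔT = 625·4.18·45.2 = 118085 J before reaching 0 °C.
Warming the ice to 0 °C takes 522·2.09·13.9 = 15165 J, leaving 102920 J for melting.
To melt every bit of ice: 522·334 = 174348 J.
102920 J < 174348 J, so only part of the ice melts and the system sits at 0 °C.
m_melt = 102920 / L_f = 308.1 g.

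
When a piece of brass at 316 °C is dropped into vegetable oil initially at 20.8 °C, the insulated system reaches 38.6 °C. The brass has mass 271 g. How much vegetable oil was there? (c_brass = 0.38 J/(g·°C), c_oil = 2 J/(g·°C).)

m ≈ 802 g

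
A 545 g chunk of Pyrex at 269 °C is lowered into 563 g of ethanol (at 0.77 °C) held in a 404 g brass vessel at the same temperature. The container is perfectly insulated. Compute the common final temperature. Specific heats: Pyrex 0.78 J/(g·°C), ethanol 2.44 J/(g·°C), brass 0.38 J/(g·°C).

Taking heat into each body as positive, Σ m c ΔT = 0:
545*0.78*(T − 269) + 563*2.44*(T − 0.77) + 404*0.38*(T − 0.77) = 0
425.1(T − 269) + 1373.7(T − 0.77) + 153.52(T − 0.77) = 0
1952.3 T = 115528
T = 115528/1952.3 ≈ 59.17 °C

T_f ≈ 59.2 °C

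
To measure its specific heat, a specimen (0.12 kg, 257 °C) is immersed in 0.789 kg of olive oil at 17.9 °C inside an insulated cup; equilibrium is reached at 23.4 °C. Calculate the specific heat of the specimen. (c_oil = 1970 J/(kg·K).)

Heat lost by the specimen = heat gained by the oil:
0.12×c×(257 − 23.4) = 0.789×1970×(23.4 − 17.9)
28.03 c = 8548.8  ⇒  c ≈ 305 J/(kg·K)

c ≈ 305 J/(kg·K)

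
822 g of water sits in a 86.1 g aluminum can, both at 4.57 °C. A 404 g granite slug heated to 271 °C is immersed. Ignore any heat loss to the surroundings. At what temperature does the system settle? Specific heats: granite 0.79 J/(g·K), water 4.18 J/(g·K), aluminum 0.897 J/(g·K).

T_f ≈ 26.8 °C

T_f is the heat-capacity-weighted average of the initial temperatures:
T_f = (319.16*271 + 3436*4.57 + 77.23*4.57) / (319.16 + 3436 + 77.23)
    = 102548 / 3832.4 ≈ 26.76 °C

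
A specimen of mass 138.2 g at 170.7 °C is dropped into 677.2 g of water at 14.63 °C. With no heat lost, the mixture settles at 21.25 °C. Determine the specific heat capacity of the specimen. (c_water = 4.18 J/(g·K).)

Heat lost by the specimen = heat gained by the water:
138.2×c×(170.7 − 21.25) = 677.2×4.18×(21.25 − 14.63)
20654 c = 18739  ⇒  c ≈ 0.9073 J/(g·K)

c ≈ 0.907 J/(g·K)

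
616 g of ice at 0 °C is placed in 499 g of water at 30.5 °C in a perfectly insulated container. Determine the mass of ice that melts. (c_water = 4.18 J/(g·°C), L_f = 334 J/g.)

m_melted ≈ 190 g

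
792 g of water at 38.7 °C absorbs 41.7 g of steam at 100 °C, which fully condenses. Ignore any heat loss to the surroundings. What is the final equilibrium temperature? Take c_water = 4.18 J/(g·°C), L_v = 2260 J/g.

T_f ≈ 68.8 °C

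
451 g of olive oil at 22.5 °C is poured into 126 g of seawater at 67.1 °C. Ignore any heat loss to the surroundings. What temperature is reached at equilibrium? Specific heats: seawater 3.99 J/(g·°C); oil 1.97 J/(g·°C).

T_f ≈ 38.6 °C

Energy conservation, ΣQ = 0:
126×3.99×(T − 67.1) + 451×1.97×(T − 22.5) = 0
502.74(T − 67.1) + 888.47(T − 22.5) = 0
(502.74 + 888.47) T = 502.74×67.1 + 888.47×22.5
T = 53724/1391.2 ≈ 38.62 °C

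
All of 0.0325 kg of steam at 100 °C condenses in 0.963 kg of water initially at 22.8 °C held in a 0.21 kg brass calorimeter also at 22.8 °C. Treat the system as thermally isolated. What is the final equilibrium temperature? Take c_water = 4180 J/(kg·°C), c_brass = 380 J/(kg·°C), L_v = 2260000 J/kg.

Energy conservation, ΣQ = 0:
condense steam: −0.0325×2260000 = −73450
  condensed water 100 °C→T: 135.85(T − 100)
  original water: 4025.3(T − 22.8)
  brass cup: 0.21×380×(T − 22.8) = 79.8(T − 22.8)
4241 T = 73450 + 13585 + 93597 = 180632
T ≈ 42.59 °C — below 100 °C, confirming all the steam condensed.

T_f ≈ 42.6 °C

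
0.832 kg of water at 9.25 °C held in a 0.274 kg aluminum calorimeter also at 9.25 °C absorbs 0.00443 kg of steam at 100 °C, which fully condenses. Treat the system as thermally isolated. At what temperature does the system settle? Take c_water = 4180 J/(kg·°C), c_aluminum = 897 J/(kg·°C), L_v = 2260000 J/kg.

Taking heat into each body as positive, Σ m c ΔT = 0:
steam→water at 100 °C releases m L_v = 0.00443·2260000 = 10012
  condensed water 100 °C→T: 18.52(T − 100)
  water warms: 0.832·4180·(T − 9.25) = 3477.8(T − 9.25)
  aluminum cup: 0.274·897·(T − 9.25) = 245.78(T − 9.25)
3742.1 T = 10012 + 1851.7 + 34443 = 46306
T ≈ 12.37 °C (< 100 °C, so full condensation is consistent).

T_f ≈ 12.4 °C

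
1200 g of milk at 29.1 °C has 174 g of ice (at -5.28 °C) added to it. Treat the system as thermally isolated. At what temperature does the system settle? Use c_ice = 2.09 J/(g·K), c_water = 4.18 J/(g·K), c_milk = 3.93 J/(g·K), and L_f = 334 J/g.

T_f ≈ 14.2 °C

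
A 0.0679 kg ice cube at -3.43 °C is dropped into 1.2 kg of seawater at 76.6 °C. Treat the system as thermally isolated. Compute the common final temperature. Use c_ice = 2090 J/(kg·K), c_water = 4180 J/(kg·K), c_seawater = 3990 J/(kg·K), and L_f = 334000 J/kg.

Let T be the final temperature. ΣQ_i = 0:
ice -3.43→0 °C: 0.0679·2090·3.43 = 486.75; melt ice: 0.0679·334000 = 22679; meltwater 0→T: 0.0679·4180·T = 283.82 T; seawater: 4788(T − 76.6)
5071.8 T = 366761 − 23165 = 343595
T ≈ 67.75 °C (positive, so assuming full melt was valid).

T_f ≈ 67.7 °C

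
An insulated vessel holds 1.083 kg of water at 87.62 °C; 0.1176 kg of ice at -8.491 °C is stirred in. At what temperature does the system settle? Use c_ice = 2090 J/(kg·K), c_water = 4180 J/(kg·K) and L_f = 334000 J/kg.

T_f ≈ 70.8 °C

Net heat exchanged in the isolated system is zero:
warm ice to 0 °C: 0.1176×2090×(0 − (-8.491)) = 2087
  melt ice: 0.1176×334000 = 39278
  warm the meltwater: 491.57 T
  water: 4526.9(T − 87.62)
5018.5 T = 396650 − 41365 = 355285
T ≈ 70.79 °C — above 0 °C, consistent with complete melting.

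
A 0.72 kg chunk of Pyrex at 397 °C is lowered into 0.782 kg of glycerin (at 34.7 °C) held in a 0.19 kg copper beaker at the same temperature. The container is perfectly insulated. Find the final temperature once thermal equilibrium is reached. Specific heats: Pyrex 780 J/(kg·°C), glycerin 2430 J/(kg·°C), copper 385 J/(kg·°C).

Heat gained plus heat lost sum to zero:
0.72*780*(T − 397) + 0.782*2430*(T − 34.7) + 0.19*385*(T − 34.7) = 0
561.6(T − 397) + 1900.3(T − 34.7) + 73.15(T − 34.7) = 0
2535 T = 291433
T = 291433/2535 ≈ 114.96 °C

T_f ≈ 115.0 °C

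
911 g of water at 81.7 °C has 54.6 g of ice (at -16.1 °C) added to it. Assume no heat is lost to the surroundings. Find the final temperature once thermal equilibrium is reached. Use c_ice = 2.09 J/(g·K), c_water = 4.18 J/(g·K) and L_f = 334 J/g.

Conservation of energy gives ΣQ = 0:
ice -16.1→0 °C: 54.6·2.09·16.1 = 1837.2
  melt ice: 54.6·334 = 18236
  meltwater 0→T: 54.6·4.18·T = 228.23 T
  water cools: 911·4.18·(T − 81.7) = 3808(T − 81.7)
4036.2 T = 311112 − 20074 = 291038
T ≈ 72.11 °C — above 0 °C, consistent with complete melting.

T_f ≈ 72.1 °C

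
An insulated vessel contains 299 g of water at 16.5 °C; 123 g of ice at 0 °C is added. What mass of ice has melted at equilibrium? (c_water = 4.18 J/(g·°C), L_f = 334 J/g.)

m_melted ≈ 61.7 g

Heat available from the water dropping to 0 °C: 299×4.18×16.5 = 20622 J.
Melting all 123 g of ice would need 123×334 = 41082 J.
20622 J < 41082 J, so only part of the ice melts and the system sits at 0 °C.
Mass melted = 20622/334 ≈ 61.74 g.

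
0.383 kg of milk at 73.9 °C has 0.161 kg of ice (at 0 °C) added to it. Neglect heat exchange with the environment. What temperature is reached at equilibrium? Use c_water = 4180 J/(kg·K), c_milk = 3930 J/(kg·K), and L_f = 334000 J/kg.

T_f ≈ 26.4 °C

Conservation of energy gives ΣQ = 0:
fusion: m_ice L_f = 0.161×334000 = 53774
  warm the meltwater: 672.98 T
  milk: 1505.2(T − 73.9)
2178.2 T = 111234 − 53774 = 57460
T ≈ 26.38 °C — above 0 °C, consistent with complete melting.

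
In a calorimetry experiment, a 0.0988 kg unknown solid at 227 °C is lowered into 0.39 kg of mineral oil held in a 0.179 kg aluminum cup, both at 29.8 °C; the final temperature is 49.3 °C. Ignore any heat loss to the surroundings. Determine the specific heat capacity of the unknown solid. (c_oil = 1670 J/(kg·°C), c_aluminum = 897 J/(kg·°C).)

Heat gained plus heat lost sum to zero:
0.0988×c×(49.3 − 227) + 0.39×1670×(49.3 − 29.8) + 0.179×897×(49.3 − 29.8) = 0
-17.56 c = -15831
c = -15831/-17.56 ≈ 901.7 J/(kg·°C)

c ≈ 902 J/(kg·°C)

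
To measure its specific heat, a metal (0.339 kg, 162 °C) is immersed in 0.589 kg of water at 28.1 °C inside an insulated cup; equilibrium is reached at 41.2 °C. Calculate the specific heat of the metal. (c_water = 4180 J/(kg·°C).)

Heat gained plus heat lost sum to zero:
0.339×c×(41.2 − 162) + 0.589×4180×(41.2 − 28.1) = 0
-40.95 c = -32252
c = -32252/-40.95 ≈ 787.6 J/(kg·°C)

c ≈ 788 J/(kg·°C)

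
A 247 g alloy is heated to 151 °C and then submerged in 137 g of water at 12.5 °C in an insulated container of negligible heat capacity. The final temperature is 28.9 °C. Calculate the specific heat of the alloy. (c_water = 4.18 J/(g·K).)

c ≈ 0.311 J/(g·K)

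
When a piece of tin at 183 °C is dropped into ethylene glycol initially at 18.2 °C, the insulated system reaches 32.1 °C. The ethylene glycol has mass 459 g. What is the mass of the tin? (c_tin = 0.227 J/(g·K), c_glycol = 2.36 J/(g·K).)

Heat lost by the tin = heat gained by the glycol:
m×0.227×(183 − 32.1) = 459×2.36×(32.1 − 18.2)
34.25 m = 15057  ⇒  m ≈ 439.6 g

m ≈ 440 g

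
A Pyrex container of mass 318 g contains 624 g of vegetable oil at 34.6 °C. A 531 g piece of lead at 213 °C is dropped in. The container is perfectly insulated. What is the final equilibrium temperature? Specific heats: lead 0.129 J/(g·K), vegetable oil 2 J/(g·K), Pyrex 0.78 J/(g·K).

Setting the total heat transfer to zero:
531·0.129·(T − 213) + 624·2·(T − 34.6) + 318·0.78·(T − 34.6) = 0
1564.5 T = 66353
T = 66353/1564.5 ≈ 42.41 °C

T_f ≈ 42.4 °C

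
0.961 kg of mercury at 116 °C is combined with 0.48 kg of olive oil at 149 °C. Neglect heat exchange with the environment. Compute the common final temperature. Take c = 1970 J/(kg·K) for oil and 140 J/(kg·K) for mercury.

With ΣQ=0 the equilibrium temperature is the m·c-weighted mean:
T_f = (945.6×149 + 134.54×116) / (945.6 + 134.54)
    = 156501 / 1080.1 ≈ 144.89 °C

T_f ≈ 144.9 °C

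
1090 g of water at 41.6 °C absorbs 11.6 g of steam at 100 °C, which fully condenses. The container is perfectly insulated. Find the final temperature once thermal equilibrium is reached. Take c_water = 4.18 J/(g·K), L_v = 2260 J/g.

T_f ≈ 47.9 °C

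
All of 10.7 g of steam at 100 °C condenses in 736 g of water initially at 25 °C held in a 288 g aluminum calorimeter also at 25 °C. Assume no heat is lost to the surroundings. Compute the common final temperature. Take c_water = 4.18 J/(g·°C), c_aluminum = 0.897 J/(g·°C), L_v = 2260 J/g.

T_f ≈ 33.1 °C

Net heat exchanged in the isolated system is zero:
condense steam: −10.7·2260 = −24182
  condensate cools 100→T: 10.7·4.18·(T − 100) = 44.73(T − 100)
  original water: 3076.5(T − 25)
  aluminum cup: 288·0.897·(T − 25) = 258.34(T − 25)
3379.5 T = 24182 + 4472.6 + 83370 = 112025
T ≈ 33.15 °C (< 100 °C, so full condensation is consistent).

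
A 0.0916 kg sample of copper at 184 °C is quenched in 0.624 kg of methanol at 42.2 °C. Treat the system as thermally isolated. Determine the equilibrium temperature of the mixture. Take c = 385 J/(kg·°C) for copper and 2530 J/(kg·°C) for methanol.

Energy conservation, ΣQ = 0:
0.0916*385*(T − 184) + 0.624*2530*(T − 42.2) = 0
35.27(T − 184) + 1578.7(T − 42.2) = 0
1614 T = 73111
T ≈ 45.30 °C

T_f ≈ 45.3 °C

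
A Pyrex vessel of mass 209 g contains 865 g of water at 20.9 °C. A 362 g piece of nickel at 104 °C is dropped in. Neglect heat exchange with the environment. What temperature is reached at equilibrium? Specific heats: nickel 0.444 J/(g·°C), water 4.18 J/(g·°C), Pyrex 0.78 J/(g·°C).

T_f ≈ 24.3 °C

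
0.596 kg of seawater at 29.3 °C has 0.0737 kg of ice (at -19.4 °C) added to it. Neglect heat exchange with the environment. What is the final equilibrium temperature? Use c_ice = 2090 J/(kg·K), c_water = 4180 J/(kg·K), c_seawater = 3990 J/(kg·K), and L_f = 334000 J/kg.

T_f ≈ 15.7 °C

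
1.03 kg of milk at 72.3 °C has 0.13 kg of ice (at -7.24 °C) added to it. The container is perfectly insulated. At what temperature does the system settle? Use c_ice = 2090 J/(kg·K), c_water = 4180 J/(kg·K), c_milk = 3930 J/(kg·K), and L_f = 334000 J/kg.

Heat gained plus heat lost sum to zero:
ice -7.24→0 °C: 0.13·2090·7.24 = 1967.1
  latent heat to melt: 0.13·334000 = 43420
  meltwater 0→T: 0.13·4180·T = 543.4 T
  milk: 4047.9(T − 72.3)
4591.3 T = 292663 − 45387 = 247276
T ≈ 53.86 °C (positive, so assuming full melt was valid).

T_f ≈ 53.9 °C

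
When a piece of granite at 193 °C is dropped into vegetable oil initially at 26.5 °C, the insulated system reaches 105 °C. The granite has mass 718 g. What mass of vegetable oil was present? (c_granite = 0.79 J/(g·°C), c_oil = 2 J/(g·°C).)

m ≈ 318 g

Net heat exchanged in the isolated system is zero:
718×0.79×(105 − 193) + m×2×(105 − 26.5) = 0
157 m = 49915
m = 49915/157 ≈ 317.9 g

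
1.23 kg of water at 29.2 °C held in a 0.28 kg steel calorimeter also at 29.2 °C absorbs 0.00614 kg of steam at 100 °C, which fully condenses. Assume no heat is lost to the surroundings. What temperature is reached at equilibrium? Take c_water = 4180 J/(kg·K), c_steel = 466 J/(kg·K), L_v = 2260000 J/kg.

T_f ≈ 32.2 °C

Conservation of energy gives ΣQ = 0:
condense steam: −0.00614·2260000 = −13876; condensate cools 100→T: 0.00614·4180·(T − 100) = 25.67(T − 100); original water: 5141.4(T − 29.2); cup: 130.48(T − 29.2)
5297.5 T = 13876 + 2566.5 + 153939 = 170382
T ≈ 32.16 °C — below 100 °C, confirming all the steam condensed.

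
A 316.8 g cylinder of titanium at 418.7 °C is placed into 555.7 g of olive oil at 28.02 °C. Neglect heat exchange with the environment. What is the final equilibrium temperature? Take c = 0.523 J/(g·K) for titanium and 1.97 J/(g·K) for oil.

With ΣQ=0 the equilibrium temperature is the m·c-weighted mean:
T_f = (165.69*418.7 + 1094.7*28.02) / (165.69 + 1094.7)
    = 100047 / 1260.4 ≈ 79.38 °C

T_f ≈ 79.4 °C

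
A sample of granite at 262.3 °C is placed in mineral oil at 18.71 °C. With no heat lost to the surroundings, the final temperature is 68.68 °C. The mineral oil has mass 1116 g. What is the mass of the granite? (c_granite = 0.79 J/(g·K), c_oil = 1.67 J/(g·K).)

Heat lost by the granite = heat gained by the oil:
m×0.79×(262.3 − 68.68) = 1116×1.67×(68.68 − 18.71)
152.96 m = 93130  ⇒  m ≈ 608.9 g

m ≈ 609 g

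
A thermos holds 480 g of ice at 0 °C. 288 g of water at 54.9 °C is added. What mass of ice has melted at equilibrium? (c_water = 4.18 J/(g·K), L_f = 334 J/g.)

m_melted ≈ 198 g

Cooling the water to 0 °C releases 288×4.18×54.9 = 66091 J.
To melt every bit of ice: 480×334 = 160320 J.
That's not enough to melt it all — equilibrium is at 0 °C with ice remaining.
Mass melted = 66091/334 ≈ 197.9 g.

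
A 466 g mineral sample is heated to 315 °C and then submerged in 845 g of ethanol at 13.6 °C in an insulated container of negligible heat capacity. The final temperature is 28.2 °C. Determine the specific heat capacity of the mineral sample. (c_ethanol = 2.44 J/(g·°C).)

c ≈ 0.225 J/(g·°C)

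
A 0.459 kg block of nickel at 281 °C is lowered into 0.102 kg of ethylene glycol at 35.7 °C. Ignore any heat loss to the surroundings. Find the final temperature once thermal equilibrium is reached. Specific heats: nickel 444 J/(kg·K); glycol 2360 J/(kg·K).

T_f ≈ 148.2 °C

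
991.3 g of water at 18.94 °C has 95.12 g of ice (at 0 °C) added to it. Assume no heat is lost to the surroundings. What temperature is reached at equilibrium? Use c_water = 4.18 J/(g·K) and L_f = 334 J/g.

Conservation of energy gives ΣQ = 0:
fusion: m_ice L_f = 95.12×334 = 31770; warm the meltwater: 397.6 T; water: 4143.6(T − 18.94)
4541.2 T = 78480 − 31770 = 46710
T ≈ 10.29 °C. Since T > 0 °C, the all-ice-melts assumption holds.

T_f ≈ 10.3 °C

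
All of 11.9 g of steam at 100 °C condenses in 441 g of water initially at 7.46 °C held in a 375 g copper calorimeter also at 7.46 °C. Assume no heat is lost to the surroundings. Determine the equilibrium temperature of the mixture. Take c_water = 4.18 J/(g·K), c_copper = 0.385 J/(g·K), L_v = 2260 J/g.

Setting the total heat transfer to zero:
condense steam: −11.9×2260 = −26894; condensed water 100 °C→T: 49.74(T − 100); original water: 1843.4(T − 7.46); cup: 144.38(T − 7.46)
2037.5 T = 26894 + 4974.2 + 14829 = 46697
T ≈ 22.92 °C — below 100 °C, confirming all the steam condensed.

T_f ≈ 22.9 °C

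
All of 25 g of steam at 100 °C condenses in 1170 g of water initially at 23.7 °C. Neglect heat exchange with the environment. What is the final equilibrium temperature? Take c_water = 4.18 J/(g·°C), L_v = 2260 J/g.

Heat gained plus heat lost sum to zero:
steam→water at 100 °C releases m L_v = 25·2260 = 56500
  condensed water 100 °C→T: 104.5(T − 100)
  original water: 4890.6(T − 23.7)
4995.1 T = 56500 + 10450 + 115907 = 182857
T ≈ 36.61 °C — below 100 °C, confirming all the steam condensed.

T_f ≈ 36.6 °C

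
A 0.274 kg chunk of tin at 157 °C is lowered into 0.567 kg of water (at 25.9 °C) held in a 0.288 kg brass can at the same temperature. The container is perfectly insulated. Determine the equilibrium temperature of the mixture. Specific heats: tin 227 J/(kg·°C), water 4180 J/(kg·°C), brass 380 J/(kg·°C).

T_f ≈ 29.1 °C

Taking heat into each body as positive, Σ m c ΔT = 0:
0.274·227·(T − 157) + 0.567·4180·(T − 25.9) + 0.288·380·(T − 25.9) = 0
62.2(T − 157) + 2370.1(T − 25.9) + 109.44(T − 25.9) = 0
2541.7 T = 73984
T ≈ 29.11 °C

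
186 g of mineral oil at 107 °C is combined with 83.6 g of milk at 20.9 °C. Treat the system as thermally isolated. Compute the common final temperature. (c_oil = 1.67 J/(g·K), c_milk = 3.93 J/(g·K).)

T_f ≈ 62.7 °C

T_f is the heat-capacity-weighted average of the initial temperatures:
T_f = (310.62·107 + 328.55·20.9) / (310.62 + 328.55)
    = 40103 / 639.17 ≈ 62.74 °C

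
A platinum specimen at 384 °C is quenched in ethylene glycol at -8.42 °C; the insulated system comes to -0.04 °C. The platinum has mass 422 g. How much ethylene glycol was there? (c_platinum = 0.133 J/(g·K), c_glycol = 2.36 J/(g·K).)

Heat gained plus heat lost sum to zero:
422·0.133·(-0.04 − 384) + m·2.36·(-0.04 − (-8.42)) = 0
19.78 m = 21555
m = 21555/19.78 ≈ 1090 g

m ≈ 1090 g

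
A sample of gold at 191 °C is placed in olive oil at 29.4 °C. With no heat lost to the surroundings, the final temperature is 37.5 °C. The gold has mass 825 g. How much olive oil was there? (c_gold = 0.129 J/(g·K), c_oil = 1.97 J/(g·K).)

m ≈ 1020 g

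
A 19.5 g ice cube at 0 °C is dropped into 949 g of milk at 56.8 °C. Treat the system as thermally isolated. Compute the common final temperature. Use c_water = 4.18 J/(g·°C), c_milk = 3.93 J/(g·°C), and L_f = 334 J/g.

Energy balance with sensible and latent terms:
melt ice: 19.5×334 = 6513
  meltwater 0→T: 19.5×4.18×T = 81.51 T
  milk: 3729.6(T − 56.8)
3811.1 T = 211840 − 6513 = 205327
T ≈ 53.88 °C. Since T > 0 °C, the all-ice-melts assumption holds.

T_f ≈ 53.9 °C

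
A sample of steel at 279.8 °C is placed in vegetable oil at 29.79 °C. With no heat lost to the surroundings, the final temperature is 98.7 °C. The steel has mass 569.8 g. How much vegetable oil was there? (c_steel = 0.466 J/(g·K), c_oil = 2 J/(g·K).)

|Q_steel| = |Q_oil|:
569.8·0.466·(279.8 − 98.7) = m·2·(98.7 − 29.79)
137.82 m = 48087  ⇒  m ≈ 348.9 g

m ≈ 349 g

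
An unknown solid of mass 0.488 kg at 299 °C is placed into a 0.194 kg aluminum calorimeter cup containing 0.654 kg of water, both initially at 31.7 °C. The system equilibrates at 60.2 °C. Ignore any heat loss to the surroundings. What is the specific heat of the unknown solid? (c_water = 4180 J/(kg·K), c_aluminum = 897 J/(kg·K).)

c ≈ 711 J/(kg·K)

Heat gained plus heat lost sum to zero:
0.488·c·(60.2 − 299) + 0.654·4180·(60.2 − 31.7) + 0.194·897·(60.2 − 31.7) = 0
-116.53 c = -82871
c = -82871/-116.53 ≈ 711.1 J/(kg·K)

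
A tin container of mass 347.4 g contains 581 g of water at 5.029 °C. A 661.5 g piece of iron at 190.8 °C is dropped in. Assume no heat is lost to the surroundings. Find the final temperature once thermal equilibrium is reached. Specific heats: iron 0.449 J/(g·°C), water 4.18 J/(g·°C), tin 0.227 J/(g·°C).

T_f ≈ 24.7 °C

Net heat exchanged in the isolated system is zero:
661.5·0.449·(T − 190.8) + 581·4.18·(T − 5.029) + 347.4·0.227·(T − 5.029) = 0
297.01(T − 190.8) + 2428.6(T − 5.029) + 78.86(T − 5.029) = 0
2804.5 T = 69280
T ≈ 24.70 °C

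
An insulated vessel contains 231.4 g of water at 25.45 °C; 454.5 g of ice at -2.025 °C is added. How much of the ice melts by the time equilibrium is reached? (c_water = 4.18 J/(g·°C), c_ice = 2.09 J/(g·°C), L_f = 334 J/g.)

Water can give up m c ΔT = 231.4·4.18·25.45 = 24617 J before reaching 0 °C.
Of that, 454.5·2.09·2.025 = 1923.6 J goes to bring the ice to 0 °C, leaving 22693 J.
To melt every bit of ice: 454.5·334 = 151803 J.
22693 J < 151803 J, so only part of the ice melts and the system sits at 0 °C.
Mass melted = 22693/334 ≈ 67.94 g.

m_melted ≈ 67.9 g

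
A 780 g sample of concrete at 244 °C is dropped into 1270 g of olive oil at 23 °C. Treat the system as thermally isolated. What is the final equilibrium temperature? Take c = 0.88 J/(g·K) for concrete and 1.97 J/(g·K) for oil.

T_f ≈ 70.6 °C

Let T be the final temperature. ΣQ_i = 0:
780·0.88·(T − 244) + 1270·1.97·(T − 23) = 0
686.4(T − 244) + 2501.9(T − 23) = 0
(686.4 + 2501.9) T = 686.4·244 + 2501.9·23
T = 225025 / 3188.3 = 70.6 °C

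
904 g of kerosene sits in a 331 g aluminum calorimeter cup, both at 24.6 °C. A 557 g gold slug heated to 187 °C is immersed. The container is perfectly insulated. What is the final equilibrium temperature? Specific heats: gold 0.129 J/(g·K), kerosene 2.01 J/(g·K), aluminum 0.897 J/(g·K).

T_f ≈ 29.9 °C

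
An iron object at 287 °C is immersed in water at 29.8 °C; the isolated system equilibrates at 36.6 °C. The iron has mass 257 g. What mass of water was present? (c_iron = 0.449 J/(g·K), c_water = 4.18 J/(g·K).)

Taking heat into each body as positive, Σ m c ΔT = 0:
257·0.449·(36.6 − 287) + m·4.18·(36.6 − 29.8) = 0
28.42 m = 28894
m = 28894/28.42 ≈ 1017 g

m ≈ 1020 g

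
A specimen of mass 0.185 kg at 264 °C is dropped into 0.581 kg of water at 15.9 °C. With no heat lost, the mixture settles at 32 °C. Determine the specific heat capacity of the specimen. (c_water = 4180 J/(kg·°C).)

c ≈ 911 J/(kg·°C)

m_s c (T_s − T_f) = m_water c_water (T_f − T_0):
0.185×c×(264 − 32) = 0.581×4180×(32 − 15.9)
42.92 c = 39100  ⇒  c ≈ 911 J/(kg·°C)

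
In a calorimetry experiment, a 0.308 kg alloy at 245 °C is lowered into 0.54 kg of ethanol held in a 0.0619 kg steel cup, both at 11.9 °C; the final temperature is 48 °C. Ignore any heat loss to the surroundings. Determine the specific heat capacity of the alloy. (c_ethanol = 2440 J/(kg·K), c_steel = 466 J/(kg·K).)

c ≈ 801 J/(kg·K)

Energy conservation, ΣQ = 0:
0.308·c·(48 − 245) + 0.54·2440·(48 − 11.9) + 0.0619·466·(48 − 11.9) = 0
-60.68 c = -48607
c = -48607/-60.68 ≈ 801.1 J/(kg·K)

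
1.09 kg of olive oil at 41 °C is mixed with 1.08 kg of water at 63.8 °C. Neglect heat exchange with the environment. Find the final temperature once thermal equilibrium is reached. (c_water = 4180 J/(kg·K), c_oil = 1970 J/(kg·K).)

T_f ≈ 56.5 °C

Let T be the final temperature. ΣQ_i = 0:
1.08·4180·(T − 63.8) + 1.09·1970·(T − 41) = 0
4514.4(T − 63.8) + 2147.3(T − 41) = 0
(4514.4 + 2147.3) T = 4514.4·63.8 + 2147.3·41
T = 376058 / 6661.7 = 56.5 °C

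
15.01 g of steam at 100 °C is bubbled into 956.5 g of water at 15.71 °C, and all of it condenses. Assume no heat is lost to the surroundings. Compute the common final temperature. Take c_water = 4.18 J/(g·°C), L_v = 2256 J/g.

Sum of m c ΔT and latent-heat terms is zero:
latent heat released on condensation: 15.01·2256 = 33863
  condensed water 100 °C→T: 62.74(T − 100)
  original water: 3998.2(T − 15.71)
4060.9 T = 33863 + 6274.2 + 62811 = 102948
T ≈ 25.35 °C — below 100 °C, confirming all the steam condensed.

T_f ≈ 25.4 °C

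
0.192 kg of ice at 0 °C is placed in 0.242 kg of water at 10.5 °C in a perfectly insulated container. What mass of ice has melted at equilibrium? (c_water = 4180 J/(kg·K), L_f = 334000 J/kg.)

Cooling the water to 0 °C releases 0.242·4180·10.5 = 10621 J.
Fully melting the ice requires m_ice L_f = 0.192·334000 = 64128 J.
Since 10621 < 64128 J, not all the ice melts; equilibrium is at 0 °C.
Mass melted = 10621/334000 ≈ 0.0318 kg.

m_melted ≈ 0.0318 kg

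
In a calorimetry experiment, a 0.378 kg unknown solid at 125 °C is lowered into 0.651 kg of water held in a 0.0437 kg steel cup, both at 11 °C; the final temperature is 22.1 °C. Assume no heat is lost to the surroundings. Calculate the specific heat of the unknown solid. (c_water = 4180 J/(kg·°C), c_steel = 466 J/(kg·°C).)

c ≈ 782 J/(kg·°C)

Conservation of energy gives ΣQ = 0:
0.378×c×(22.1 − 125) + 0.651×4180×(22.1 − 11) + 0.0437×466×(22.1 − 11) = 0
-38.9 c = -30431
c = -30431/-38.9 ≈ 782.4 J/(kg·°C)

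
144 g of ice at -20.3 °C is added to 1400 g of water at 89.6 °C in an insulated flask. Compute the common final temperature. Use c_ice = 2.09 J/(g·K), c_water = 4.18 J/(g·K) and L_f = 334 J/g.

Taking heat into each body as positive, Σ m c ΔT = 0:
warm ice to 0 °C: 144·2.09·(0 − (-20.3)) = 6109.5
  fusion: m_ice L_f = 144·334 = 48096
  meltwater 0→T: 144·4.18·T = 601.92 T
  water: 5852(T − 89.6)
6453.9 T = 524339 − 54205 = 470134
T ≈ 72.84 °C. Since T > 0 °C, the all-ice-melts assumption holds.

T_f ≈ 72.8 °C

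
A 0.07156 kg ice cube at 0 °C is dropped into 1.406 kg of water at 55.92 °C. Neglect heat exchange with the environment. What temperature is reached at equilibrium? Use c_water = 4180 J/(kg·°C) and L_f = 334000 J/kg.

Energy balance with sensible and latent terms:
melt ice: 0.07156×334000 = 23901; meltwater 0→T: 0.07156×4180×T = 299.12 T; water: 5877.1(T − 55.92)
6176.2 T = 328646 − 23901 = 304745
T ≈ 49.34 °C (positive, so assuming full melt was valid).

T_f ≈ 49.3 °C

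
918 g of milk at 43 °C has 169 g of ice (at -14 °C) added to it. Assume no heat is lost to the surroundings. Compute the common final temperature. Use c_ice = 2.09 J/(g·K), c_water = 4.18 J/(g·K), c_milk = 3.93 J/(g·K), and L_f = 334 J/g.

T_f ≈ 21.7 °C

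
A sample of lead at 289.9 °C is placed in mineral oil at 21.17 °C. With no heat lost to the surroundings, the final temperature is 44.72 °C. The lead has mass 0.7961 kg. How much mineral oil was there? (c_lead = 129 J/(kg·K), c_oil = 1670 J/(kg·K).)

m ≈ 0.64 kg

Heat lost by the lead = heat gained by the oil:
0.7961×129×(289.9 − 44.72) = m×1670×(44.72 − 21.17)
39328 m = 25179  ⇒  m ≈ 0.6402 kg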